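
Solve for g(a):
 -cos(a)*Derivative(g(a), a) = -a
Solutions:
 g(a) = C1 + Integral(a/cos(a), a)


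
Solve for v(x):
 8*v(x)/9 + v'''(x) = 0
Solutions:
 v(x) = C3*exp(-2*3^(1/3)*x/3) + (C1*sin(3^(5/6)*x/3) + C2*cos(3^(5/6)*x/3))*exp(3^(1/3)*x/3)


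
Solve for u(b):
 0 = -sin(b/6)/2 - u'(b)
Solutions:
 u(b) = C1 + 3*cos(b/6)


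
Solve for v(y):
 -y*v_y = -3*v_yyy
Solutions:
 v(y) = C1 + Integral(C2*airyai(3^(2/3)*y/3) + C3*airybi(3^(2/3)*y/3), y)


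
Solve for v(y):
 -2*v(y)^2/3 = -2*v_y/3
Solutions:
 v(y) = -1/(C1 + y)


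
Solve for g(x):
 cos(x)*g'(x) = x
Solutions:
 g(x) = C1 + Integral(x/cos(x), x)


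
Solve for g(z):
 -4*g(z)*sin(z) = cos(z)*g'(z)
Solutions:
 g(z) = C1*cos(z)^4


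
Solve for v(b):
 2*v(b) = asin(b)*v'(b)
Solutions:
 v(b) = C1*exp(2*Integral(1/asin(b), b))


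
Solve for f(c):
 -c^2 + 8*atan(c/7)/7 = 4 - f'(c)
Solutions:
 f(c) = C1 + c^3/3 - 8*c*atan(c/7)/7 + 4*c + 4*log(c^2 + 49)


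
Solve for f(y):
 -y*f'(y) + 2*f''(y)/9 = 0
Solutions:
 f(y) = C1 + C2*erfi(3*y/2)


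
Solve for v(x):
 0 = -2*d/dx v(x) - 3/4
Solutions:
 v(x) = C1 - 3*x/8


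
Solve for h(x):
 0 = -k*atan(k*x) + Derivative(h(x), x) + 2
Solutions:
 h(x) = C1 + k*Piecewise((x*atan(k*x) - log(k^2*x^2 + 1)/(2*k), Ne(k, 0)), (0, True)) - 2*x


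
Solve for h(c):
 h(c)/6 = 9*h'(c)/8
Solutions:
 h(c) = C1*exp(4*c/27)


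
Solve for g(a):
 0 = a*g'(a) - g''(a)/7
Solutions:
 g(a) = C1 + C2*erfi(sqrt(14)*a/2)


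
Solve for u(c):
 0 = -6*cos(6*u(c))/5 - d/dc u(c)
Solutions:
 6*c/5 - log(sin(6*u(c)) - 1)/12 + log(sin(6*u(c)) + 1)/12 = C1


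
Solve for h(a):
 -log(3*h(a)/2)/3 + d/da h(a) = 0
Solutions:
 3*Integral(1/(-log(_y) - log(3) + log(2)), (_y, h(a))) = C1 - a


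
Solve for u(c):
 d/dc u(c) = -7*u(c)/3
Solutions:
 u(c) = C1*exp(-7*c/3)


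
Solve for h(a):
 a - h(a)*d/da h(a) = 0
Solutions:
 h(a) = -sqrt(C1 + a^2)
 h(a) = sqrt(C1 + a^2)


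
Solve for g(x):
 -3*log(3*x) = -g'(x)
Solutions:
 g(x) = C1 + 3*x*log(x) - 3*x + x*log(27)


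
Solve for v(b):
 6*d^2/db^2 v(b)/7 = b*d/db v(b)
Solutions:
 v(b) = C1 + C2*erfi(sqrt(21)*b/6)


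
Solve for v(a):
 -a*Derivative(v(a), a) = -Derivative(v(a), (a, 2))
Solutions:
 v(a) = C1 + C2*erfi(sqrt(2)*a/2)


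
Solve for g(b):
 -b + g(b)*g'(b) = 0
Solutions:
 g(b) = -sqrt(C1 + b^2)
 g(b) = sqrt(C1 + b^2)


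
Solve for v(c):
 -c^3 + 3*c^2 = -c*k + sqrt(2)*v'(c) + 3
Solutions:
 v(c) = C1 - sqrt(2)*c^4/8 + sqrt(2)*c^3/2 + sqrt(2)*c^2*k/4 - 3*sqrt(2)*c/2


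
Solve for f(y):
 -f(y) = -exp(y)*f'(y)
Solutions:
 f(y) = C1*exp(-exp(-y))


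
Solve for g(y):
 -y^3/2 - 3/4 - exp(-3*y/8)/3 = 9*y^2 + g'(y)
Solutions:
 g(y) = C1 - y^4/8 - 3*y^3 - 3*y/4 + 8*exp(-3*y/8)/9


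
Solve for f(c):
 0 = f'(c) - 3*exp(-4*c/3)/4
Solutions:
 f(c) = C1 - 9*exp(-4*c/3)/16


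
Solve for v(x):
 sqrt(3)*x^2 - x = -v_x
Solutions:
 v(x) = C1 - sqrt(3)*x^3/3 + x^2/2


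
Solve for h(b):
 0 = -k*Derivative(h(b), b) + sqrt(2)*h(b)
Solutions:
 h(b) = C1*exp(sqrt(2)*b/k)


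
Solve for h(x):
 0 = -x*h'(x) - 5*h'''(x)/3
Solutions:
 h(x) = C1 + Integral(C2*airyai(-3^(1/3)*5^(2/3)*x/5) + C3*airybi(-3^(1/3)*5^(2/3)*x/5), x)


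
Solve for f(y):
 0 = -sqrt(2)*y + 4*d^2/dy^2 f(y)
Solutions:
 f(y) = C1 + C2*y + sqrt(2)*y^3/24


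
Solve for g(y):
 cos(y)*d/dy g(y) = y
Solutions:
 g(y) = C1 + Integral(y/cos(y), y)


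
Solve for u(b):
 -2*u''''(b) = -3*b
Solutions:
 u(b) = C1 + C2*b + C3*b^2 + C4*b^3 + b^5/80


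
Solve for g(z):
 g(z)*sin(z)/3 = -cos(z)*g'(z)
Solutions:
 g(z) = C1*cos(z)^(1/3)


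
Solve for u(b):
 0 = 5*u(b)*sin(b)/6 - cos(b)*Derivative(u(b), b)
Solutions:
 u(b) = C1/cos(b)^(5/6)


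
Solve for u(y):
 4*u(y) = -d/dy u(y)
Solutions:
 u(y) = C1*exp(-4*y)


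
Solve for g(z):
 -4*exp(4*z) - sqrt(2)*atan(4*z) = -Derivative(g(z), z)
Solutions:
 g(z) = C1 + sqrt(2)*(z*atan(4*z) - log(16*z^2 + 1)/8) + exp(4*z)


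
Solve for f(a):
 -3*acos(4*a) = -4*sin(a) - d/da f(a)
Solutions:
 f(a) = C1 + 3*a*acos(4*a) - 3*sqrt(1 - 16*a^2)/4 + 4*cos(a)


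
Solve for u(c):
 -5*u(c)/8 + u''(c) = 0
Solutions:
 u(c) = C1*exp(-sqrt(10)*c/4) + C2*exp(sqrt(10)*c/4)


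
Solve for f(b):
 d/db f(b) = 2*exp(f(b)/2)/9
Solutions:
 f(b) = 2*log(-1/(C1 + 2*b)) + 2*log(18)


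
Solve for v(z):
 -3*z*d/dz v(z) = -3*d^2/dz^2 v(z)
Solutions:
 v(z) = C1 + C2*erfi(sqrt(2)*z/2)


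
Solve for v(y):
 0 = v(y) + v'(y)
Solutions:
 v(y) = C1*exp(-y)


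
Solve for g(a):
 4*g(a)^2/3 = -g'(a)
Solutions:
 g(a) = 3/(C1 + 4*a)


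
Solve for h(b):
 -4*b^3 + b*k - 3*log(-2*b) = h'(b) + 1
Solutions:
 h(b) = C1 - b^4 + b^2*k/2 - 3*b*log(-b) + b*(2 - 3*log(2))


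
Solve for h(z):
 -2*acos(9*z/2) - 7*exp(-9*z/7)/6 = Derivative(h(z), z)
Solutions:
 h(z) = C1 - 2*z*acos(9*z/2) + 2*sqrt(4 - 81*z^2)/9 + 49*exp(-9*z/7)/54


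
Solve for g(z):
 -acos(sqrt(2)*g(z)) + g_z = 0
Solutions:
 Integral(1/acos(sqrt(2)*_y), (_y, g(z))) = C1 + z


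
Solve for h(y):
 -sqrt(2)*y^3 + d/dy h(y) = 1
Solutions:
 h(y) = C1 + sqrt(2)*y^4/4 + y


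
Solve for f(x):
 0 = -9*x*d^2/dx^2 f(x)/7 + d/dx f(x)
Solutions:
 f(x) = C1 + C2*x^(16/9)


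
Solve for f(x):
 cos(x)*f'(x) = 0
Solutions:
 f(x) = C1


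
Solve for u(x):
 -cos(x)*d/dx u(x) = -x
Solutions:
 u(x) = C1 + Integral(x/cos(x), x)


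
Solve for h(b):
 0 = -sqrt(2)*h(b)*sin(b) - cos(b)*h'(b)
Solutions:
 h(b) = C1*cos(b)^(sqrt(2))


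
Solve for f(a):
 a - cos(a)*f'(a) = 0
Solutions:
 f(a) = C1 + Integral(a/cos(a), a)


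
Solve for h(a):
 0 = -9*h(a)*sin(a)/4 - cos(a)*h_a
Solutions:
 h(a) = C1*cos(a)^(9/4)


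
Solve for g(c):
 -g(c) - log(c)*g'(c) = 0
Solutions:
 g(c) = C1*exp(-li(c))


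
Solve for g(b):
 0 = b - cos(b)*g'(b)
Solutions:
 g(b) = C1 + Integral(b/cos(b), b)


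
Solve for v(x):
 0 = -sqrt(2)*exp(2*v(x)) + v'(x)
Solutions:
 v(x) = log(-sqrt(-1/(C1 + sqrt(2)*x))) - log(2)/2
 v(x) = log(-1/(C1 + sqrt(2)*x))/2 - log(2)/2


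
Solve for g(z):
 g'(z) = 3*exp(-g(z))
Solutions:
 g(z) = log(C1 + 3*z)


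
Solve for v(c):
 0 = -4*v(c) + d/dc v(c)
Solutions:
 v(c) = C1*exp(4*c)


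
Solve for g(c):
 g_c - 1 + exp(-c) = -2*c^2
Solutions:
 g(c) = C1 - 2*c^3/3 + c + exp(-c)


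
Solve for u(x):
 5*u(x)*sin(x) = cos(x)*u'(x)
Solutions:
 u(x) = C1/cos(x)^5


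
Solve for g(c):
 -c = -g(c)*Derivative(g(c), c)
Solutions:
 g(c) = -sqrt(C1 + c^2)
 g(c) = sqrt(C1 + c^2)


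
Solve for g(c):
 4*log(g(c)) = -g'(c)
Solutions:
 li(g(c)) = C1 - 4*c


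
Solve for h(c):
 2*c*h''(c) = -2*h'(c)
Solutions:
 h(c) = C1 + C2*log(c)


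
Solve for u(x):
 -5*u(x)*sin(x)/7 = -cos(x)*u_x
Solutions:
 u(x) = C1/cos(x)^(5/7)


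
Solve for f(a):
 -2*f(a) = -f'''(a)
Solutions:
 f(a) = C3*exp(2^(1/3)*a) + (C1*sin(2^(1/3)*sqrt(3)*a/2) + C2*cos(2^(1/3)*sqrt(3)*a/2))*exp(-2^(1/3)*a/2)


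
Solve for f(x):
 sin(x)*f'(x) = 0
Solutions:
 f(x) = C1


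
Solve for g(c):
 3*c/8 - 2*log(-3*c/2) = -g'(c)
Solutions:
 g(c) = C1 - 3*c^2/16 + 2*c*log(-c) + 2*c*(-1 - log(2) + log(3))


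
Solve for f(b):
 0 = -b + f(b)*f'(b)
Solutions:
 f(b) = -sqrt(C1 + b^2)
 f(b) = sqrt(C1 + b^2)


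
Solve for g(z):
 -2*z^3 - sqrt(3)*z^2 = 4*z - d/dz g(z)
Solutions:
 g(z) = C1 + z^4/2 + sqrt(3)*z^3/3 + 2*z^2


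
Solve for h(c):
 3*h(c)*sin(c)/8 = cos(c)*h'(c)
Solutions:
 h(c) = C1/cos(c)^(3/8)


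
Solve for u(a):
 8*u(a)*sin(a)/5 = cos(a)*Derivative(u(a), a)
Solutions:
 u(a) = C1/cos(a)^(8/5)


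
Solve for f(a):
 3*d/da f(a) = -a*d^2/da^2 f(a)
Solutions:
 f(a) = C1 + C2/a^2


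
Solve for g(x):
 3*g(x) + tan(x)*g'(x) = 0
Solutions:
 g(x) = C1/sin(x)^3


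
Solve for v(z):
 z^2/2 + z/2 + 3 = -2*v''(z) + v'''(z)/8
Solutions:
 v(z) = C1 + C2*z + C3*exp(16*z) - z^4/48 - 3*z^3/64 - 777*z^2/1024


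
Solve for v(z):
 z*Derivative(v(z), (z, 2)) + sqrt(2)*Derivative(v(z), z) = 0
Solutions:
 v(z) = C1 + C2*z^(1 - sqrt(2))


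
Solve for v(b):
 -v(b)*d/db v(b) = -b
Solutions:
 v(b) = -sqrt(C1 + b^2)
 v(b) = sqrt(C1 + b^2)


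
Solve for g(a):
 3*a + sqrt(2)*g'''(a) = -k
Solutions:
 g(a) = C1 + C2*a + C3*a^2 - sqrt(2)*a^4/16 - sqrt(2)*a^3*k/12


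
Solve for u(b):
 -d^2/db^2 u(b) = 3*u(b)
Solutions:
 u(b) = C1*sin(sqrt(3)*b) + C2*cos(sqrt(3)*b)


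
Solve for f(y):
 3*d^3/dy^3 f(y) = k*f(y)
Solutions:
 f(y) = C1*exp(3^(2/3)*k^(1/3)*y/3) + C2*exp(k^(1/3)*y*(-3^(2/3) + 3*3^(1/6)*I)/6) + C3*exp(-k^(1/3)*y*(3^(2/3) + 3*3^(1/6)*I)/6)


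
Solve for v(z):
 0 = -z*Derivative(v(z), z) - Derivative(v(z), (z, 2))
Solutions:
 v(z) = C1 + C2*erf(sqrt(2)*z/2)


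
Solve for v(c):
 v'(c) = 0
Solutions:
 v(c) = C1


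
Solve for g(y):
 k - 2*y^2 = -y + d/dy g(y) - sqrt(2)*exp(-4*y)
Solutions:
 g(y) = C1 + k*y - 2*y^3/3 + y^2/2 - sqrt(2)*exp(-4*y)/4


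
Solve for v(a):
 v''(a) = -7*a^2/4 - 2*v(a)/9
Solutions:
 v(a) = C1*sin(sqrt(2)*a/3) + C2*cos(sqrt(2)*a/3) - 63*a^2/8 + 567/8


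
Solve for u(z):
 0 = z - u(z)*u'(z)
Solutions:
 u(z) = -sqrt(C1 + z^2)
 u(z) = sqrt(C1 + z^2)


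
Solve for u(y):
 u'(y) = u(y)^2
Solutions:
 u(y) = -1/(C1 + y)


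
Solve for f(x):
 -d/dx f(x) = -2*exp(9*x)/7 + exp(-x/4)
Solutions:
 f(x) = C1 + 2*exp(9*x)/63 + 4*exp(-x/4)


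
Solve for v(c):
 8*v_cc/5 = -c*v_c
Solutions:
 v(c) = C1 + C2*erf(sqrt(5)*c/4)


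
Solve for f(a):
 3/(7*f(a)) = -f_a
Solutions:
 f(a) = -sqrt(C1 - 42*a)/7
 f(a) = sqrt(C1 - 42*a)/7


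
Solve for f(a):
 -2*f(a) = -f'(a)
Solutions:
 f(a) = C1*exp(2*a)


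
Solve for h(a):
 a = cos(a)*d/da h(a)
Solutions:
 h(a) = C1 + Integral(a/cos(a), a)


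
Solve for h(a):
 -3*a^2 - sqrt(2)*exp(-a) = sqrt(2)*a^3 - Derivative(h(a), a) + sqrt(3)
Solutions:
 h(a) = C1 + sqrt(2)*a^4/4 + a^3 + sqrt(3)*a - sqrt(2)*exp(-a)


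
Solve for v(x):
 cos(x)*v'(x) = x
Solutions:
 v(x) = C1 + Integral(x/cos(x), x)


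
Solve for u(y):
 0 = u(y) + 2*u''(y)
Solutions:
 u(y) = C1*sin(sqrt(2)*y/2) + C2*cos(sqrt(2)*y/2)


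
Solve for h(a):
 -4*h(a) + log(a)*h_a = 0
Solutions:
 h(a) = C1*exp(4*li(a))


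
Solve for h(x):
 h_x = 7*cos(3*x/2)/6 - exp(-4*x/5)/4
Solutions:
 h(x) = C1 + 7*sin(3*x/2)/9 + 5*exp(-4*x/5)/16


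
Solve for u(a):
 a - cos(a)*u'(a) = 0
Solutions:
 u(a) = C1 + Integral(a/cos(a), a)


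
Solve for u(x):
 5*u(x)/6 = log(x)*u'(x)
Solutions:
 u(x) = C1*exp(5*li(x)/6)


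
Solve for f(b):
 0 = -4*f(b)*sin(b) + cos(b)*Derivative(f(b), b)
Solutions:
 f(b) = C1/cos(b)^4


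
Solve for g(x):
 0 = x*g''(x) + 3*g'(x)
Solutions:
 g(x) = C1 + C2/x^2


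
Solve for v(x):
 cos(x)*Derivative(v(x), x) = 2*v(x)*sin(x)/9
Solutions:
 v(x) = C1/cos(x)^(2/9)


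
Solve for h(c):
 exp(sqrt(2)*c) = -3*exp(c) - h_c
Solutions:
 h(c) = C1 - 3*exp(c) - sqrt(2)*exp(sqrt(2)*c)/2


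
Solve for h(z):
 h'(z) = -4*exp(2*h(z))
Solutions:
 h(z) = log(-sqrt(-1/(C1 - 4*z))) - log(2)/2
 h(z) = log(-1/(C1 - 4*z))/2 - log(2)/2


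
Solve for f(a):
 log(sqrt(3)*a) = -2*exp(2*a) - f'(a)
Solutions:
 f(a) = C1 - a*log(a) + a*(1 - log(3)/2) - exp(2*a)


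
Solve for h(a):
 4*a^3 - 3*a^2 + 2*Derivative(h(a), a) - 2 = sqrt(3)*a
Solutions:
 h(a) = C1 - a^4/2 + a^3/2 + sqrt(3)*a^2/4 + a


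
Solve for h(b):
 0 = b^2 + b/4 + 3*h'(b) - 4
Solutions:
 h(b) = C1 - b^3/9 - b^2/24 + 4*b/3


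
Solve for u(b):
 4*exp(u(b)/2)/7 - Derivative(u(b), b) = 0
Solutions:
 u(b) = 2*log(-1/(C1 + 4*b)) + 2*log(14)


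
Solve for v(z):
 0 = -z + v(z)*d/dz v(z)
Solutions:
 v(z) = -sqrt(C1 + z^2)
 v(z) = sqrt(C1 + z^2)


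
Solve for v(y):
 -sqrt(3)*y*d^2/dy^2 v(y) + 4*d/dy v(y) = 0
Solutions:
 v(y) = C1 + C2*y^(1 + 4*sqrt(3)/3)


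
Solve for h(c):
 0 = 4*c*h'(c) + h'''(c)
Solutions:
 h(c) = C1 + Integral(C2*airyai(-2^(2/3)*c) + C3*airybi(-2^(2/3)*c), c)


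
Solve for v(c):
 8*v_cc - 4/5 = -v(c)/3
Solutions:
 v(c) = C1*sin(sqrt(6)*c/12) + C2*cos(sqrt(6)*c/12) + 12/5


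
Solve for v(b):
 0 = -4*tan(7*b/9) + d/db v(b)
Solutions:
 v(b) = C1 - 36*log(cos(7*b/9))/7


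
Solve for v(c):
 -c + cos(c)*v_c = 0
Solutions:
 v(c) = C1 + Integral(c/cos(c), c)


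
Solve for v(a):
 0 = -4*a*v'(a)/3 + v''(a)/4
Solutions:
 v(a) = C1 + C2*erfi(2*sqrt(6)*a/3)


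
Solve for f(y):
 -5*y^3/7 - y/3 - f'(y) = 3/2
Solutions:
 f(y) = C1 - 5*y^4/28 - y^2/6 - 3*y/2


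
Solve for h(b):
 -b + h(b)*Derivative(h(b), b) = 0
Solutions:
 h(b) = -sqrt(C1 + b^2)
 h(b) = sqrt(C1 + b^2)


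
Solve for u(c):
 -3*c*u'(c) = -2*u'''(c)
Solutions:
 u(c) = C1 + Integral(C2*airyai(2^(2/3)*3^(1/3)*c/2) + C3*airybi(2^(2/3)*3^(1/3)*c/2), c)


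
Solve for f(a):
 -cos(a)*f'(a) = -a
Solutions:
 f(a) = C1 + Integral(a/cos(a), a)


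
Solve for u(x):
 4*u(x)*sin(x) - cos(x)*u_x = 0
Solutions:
 u(x) = C1/cos(x)^4


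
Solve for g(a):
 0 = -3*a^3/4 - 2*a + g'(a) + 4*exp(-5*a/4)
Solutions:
 g(a) = C1 + 3*a^4/16 + a^2 + 16*exp(-5*a/4)/5


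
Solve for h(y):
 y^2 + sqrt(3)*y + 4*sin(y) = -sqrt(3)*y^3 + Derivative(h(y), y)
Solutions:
 h(y) = C1 + sqrt(3)*y^4/4 + y^3/3 + sqrt(3)*y^2/2 - 4*cos(y)


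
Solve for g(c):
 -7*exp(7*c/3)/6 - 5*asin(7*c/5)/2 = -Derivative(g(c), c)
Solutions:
 g(c) = C1 + 5*c*asin(7*c/5)/2 + 5*sqrt(25 - 49*c^2)/14 + exp(7*c/3)/2


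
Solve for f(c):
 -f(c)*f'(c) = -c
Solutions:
 f(c) = -sqrt(C1 + c^2)
 f(c) = sqrt(C1 + c^2)


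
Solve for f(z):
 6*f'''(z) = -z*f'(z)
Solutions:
 f(z) = C1 + Integral(C2*airyai(-6^(2/3)*z/6) + C3*airybi(-6^(2/3)*z/6), z)


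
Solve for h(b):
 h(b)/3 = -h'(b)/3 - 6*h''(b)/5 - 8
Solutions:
 h(b) = (C1*sin(sqrt(335)*b/36) + C2*cos(sqrt(335)*b/36))*exp(-5*b/36) - 24


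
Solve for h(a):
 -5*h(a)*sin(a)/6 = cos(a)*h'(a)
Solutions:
 h(a) = C1*cos(a)^(5/6)


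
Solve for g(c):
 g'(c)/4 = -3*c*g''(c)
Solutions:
 g(c) = C1 + C2*c^(11/12)


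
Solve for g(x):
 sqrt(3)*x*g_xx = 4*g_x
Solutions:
 g(x) = C1 + C2*x^(1 + 4*sqrt(3)/3)


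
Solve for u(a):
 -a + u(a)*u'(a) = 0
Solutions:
 u(a) = -sqrt(C1 + a^2)
 u(a) = sqrt(C1 + a^2)


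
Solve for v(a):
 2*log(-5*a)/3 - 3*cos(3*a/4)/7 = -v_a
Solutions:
 v(a) = C1 - 2*a*log(-a)/3 - 2*a*log(5)/3 + 2*a/3 + 4*sin(3*a/4)/7


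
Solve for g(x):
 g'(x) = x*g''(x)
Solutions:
 g(x) = C1 + C2*x^2


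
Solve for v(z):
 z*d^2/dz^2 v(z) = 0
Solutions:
 v(z) = C1 + C2*z


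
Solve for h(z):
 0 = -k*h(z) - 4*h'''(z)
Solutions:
 h(z) = C1*exp(2^(1/3)*z*(-k)^(1/3)/2) + C2*exp(2^(1/3)*z*(-k)^(1/3)*(-1 + sqrt(3)*I)/4) + C3*exp(-2^(1/3)*z*(-k)^(1/3)*(1 + sqrt(3)*I)/4)


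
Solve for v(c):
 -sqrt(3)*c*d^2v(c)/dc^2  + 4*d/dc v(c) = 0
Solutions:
 v(c) = C1 + C2*c^(1 + 4*sqrt(3)/3)


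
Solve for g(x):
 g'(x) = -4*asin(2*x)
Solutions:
 g(x) = C1 - 4*x*asin(2*x) - 2*sqrt(1 - 4*x^2)


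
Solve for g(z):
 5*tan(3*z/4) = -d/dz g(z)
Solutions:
 g(z) = C1 + 20*log(cos(3*z/4))/3


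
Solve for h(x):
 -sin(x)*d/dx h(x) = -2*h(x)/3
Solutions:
 h(x) = C1*(cos(x) - 1)^(1/3)/(cos(x) + 1)^(1/3)


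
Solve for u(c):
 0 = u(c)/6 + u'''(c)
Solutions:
 u(c) = C3*exp(-6^(2/3)*c/6) + (C1*sin(2^(2/3)*3^(1/6)*c/4) + C2*cos(2^(2/3)*3^(1/6)*c/4))*exp(6^(2/3)*c/12)


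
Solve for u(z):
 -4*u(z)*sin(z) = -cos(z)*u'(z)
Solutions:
 u(z) = C1/cos(z)^4


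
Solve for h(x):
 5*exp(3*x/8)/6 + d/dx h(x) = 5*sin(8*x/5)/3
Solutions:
 h(x) = C1 - 20*exp(3*x/8)/9 - 25*cos(8*x/5)/24


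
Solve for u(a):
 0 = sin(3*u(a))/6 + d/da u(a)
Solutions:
 u(a) = -acos((-C1 - exp(a))/(C1 - exp(a)))/3 + 2*pi/3
 u(a) = acos((-C1 - exp(a))/(C1 - exp(a)))/3


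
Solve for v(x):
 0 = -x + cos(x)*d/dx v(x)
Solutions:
 v(x) = C1 + Integral(x/cos(x), x)


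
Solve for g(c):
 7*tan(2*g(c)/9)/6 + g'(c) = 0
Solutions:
 g(c) = -9*asin(C1*exp(-7*c/27))/2 + 9*pi/2
 g(c) = 9*asin(C1*exp(-7*c/27))/2


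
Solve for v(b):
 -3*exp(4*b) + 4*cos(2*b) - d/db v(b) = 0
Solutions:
 v(b) = C1 - 3*exp(4*b)/4 + 2*sin(2*b)


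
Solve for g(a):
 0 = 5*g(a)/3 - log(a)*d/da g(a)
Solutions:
 g(a) = C1*exp(5*li(a)/3)


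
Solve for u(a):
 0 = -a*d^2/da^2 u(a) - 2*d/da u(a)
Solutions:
 u(a) = C1 + C2/a


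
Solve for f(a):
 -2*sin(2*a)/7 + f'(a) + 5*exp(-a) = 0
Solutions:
 f(a) = C1 - cos(2*a)/7 + 5*exp(-a)


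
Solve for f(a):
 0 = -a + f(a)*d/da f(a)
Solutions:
 f(a) = -sqrt(C1 + a^2)
 f(a) = sqrt(C1 + a^2)


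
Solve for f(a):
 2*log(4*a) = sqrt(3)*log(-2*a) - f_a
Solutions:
 f(a) = C1 - a*(2 - sqrt(3))*log(a) + a*(-4*log(2) - sqrt(3) + sqrt(3)*log(2) + 2 + sqrt(3)*I*pi)


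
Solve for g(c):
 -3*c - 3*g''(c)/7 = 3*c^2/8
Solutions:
 g(c) = C1 + C2*c - 7*c^4/96 - 7*c^3/6


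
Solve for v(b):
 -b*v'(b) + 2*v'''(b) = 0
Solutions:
 v(b) = C1 + Integral(C2*airyai(2^(2/3)*b/2) + C3*airybi(2^(2/3)*b/2), b)


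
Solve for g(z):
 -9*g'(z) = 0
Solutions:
 g(z) = C1


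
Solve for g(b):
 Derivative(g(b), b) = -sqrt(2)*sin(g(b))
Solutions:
 g(b) = -acos((-C1 - exp(2*sqrt(2)*b))/(C1 - exp(2*sqrt(2)*b))) + 2*pi
 g(b) = acos((-C1 - exp(2*sqrt(2)*b))/(C1 - exp(2*sqrt(2)*b)))


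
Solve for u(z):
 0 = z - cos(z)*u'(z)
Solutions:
 u(z) = C1 + Integral(z/cos(z), z)


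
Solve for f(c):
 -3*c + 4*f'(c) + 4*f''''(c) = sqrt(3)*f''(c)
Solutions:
 f(c) = C1 + C2*exp(c*(2^(1/3)*3^(5/6)/(sqrt(9 - sqrt(3)/16) + 3)^(1/3) + 2*6^(2/3)*(sqrt(9 - sqrt(3)/16) + 3)^(1/3))/24)*sin(2^(1/3)*c*(-2*2^(1/3)*sqrt(3)*(sqrt(729 - 81*sqrt(3)/16) + 27)^(1/3) + 9/(sqrt(729 - 81*sqrt(3)/16) + 27)^(1/3))/24) + C3*exp(c*(2^(1/3)*3^(5/6)/(sqrt(9 - sqrt(3)/16) + 3)^(1/3) + 2*6^(2/3)*(sqrt(9 - sqrt(3)/16) + 3)^(1/3))/24)*cos(2^(1/3)*c*(-2*2^(1/3)*sqrt(3)*(sqrt(729 - 81*sqrt(3)/16) + 27)^(1/3) + 9/(sqrt(729 - 81*sqrt(3)/16) + 27)^(1/3))/24) + C4*exp(-c*(2^(1/3)*3^(5/6)/(sqrt(9 - sqrt(3)/16) + 3)^(1/3) + 2*6^(2/3)*(sqrt(9 - sqrt(3)/16) + 3)^(1/3))/12) + 3*c^2/8 + 3*sqrt(3)*c/16


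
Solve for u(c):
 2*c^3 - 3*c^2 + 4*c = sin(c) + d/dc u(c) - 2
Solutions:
 u(c) = C1 + c^4/2 - c^3 + 2*c^2 + 2*c + cos(c)


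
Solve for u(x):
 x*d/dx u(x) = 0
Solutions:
 u(x) = C1


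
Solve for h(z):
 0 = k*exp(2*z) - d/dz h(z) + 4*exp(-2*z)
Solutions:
 h(z) = C1 + k*exp(2*z)/2 - 2*exp(-2*z)


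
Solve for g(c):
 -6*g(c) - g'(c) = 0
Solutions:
 g(c) = C1*exp(-6*c)


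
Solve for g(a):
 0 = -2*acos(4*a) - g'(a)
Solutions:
 g(a) = C1 - 2*a*acos(4*a) + sqrt(1 - 16*a^2)/2


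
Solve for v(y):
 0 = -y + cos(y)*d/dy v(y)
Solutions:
 v(y) = C1 + Integral(y/cos(y), y)


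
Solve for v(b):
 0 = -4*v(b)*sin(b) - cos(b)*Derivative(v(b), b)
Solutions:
 v(b) = C1*cos(b)^4


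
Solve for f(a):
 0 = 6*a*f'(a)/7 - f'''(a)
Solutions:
 f(a) = C1 + Integral(C2*airyai(6^(1/3)*7^(2/3)*a/7) + C3*airybi(6^(1/3)*7^(2/3)*a/7), a)


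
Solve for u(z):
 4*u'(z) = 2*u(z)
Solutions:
 u(z) = C1*exp(z/2)


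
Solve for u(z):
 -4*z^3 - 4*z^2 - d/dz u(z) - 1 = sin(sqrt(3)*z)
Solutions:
 u(z) = C1 - z^4 - 4*z^3/3 - z + sqrt(3)*cos(sqrt(3)*z)/3


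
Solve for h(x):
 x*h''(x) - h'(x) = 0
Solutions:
 h(x) = C1 + C2*x^2


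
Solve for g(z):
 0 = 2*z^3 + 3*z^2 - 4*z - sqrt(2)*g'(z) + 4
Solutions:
 g(z) = C1 + sqrt(2)*z^4/4 + sqrt(2)*z^3/2 - sqrt(2)*z^2 + 2*sqrt(2)*z


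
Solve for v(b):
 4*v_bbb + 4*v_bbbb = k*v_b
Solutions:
 v(b) = C1 + C2*exp(-b*((-27*k/8 + sqrt((8 - 27*k)^2/16 - 4)/2 + 1)^(1/3) + 1 + (-27*k/8 + sqrt((8 - 27*k)^2/16 - 4)/2 + 1)^(-1/3))/3) + C3*exp(b*((-27*k/8 + sqrt((8 - 27*k)^2/16 - 4)/2 + 1)^(1/3) - sqrt(3)*I*(-27*k/8 + sqrt((8 - 27*k)^2/16 - 4)/2 + 1)^(1/3) - 2 - 4/((-1 + sqrt(3)*I)*(-27*k/8 + sqrt((8 - 27*k)^2/16 - 4)/2 + 1)^(1/3)))/6) + C4*exp(b*((-27*k/8 + sqrt((8 - 27*k)^2/16 - 4)/2 + 1)^(1/3) + sqrt(3)*I*(-27*k/8 + sqrt((8 - 27*k)^2/16 - 4)/2 + 1)^(1/3) - 2 + 4/((1 + sqrt(3)*I)*(-27*k/8 + sqrt((8 - 27*k)^2/16 - 4)/2 + 1)^(1/3)))/6)


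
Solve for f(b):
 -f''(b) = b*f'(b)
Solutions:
 f(b) = C1 + C2*erf(sqrt(2)*b/2)


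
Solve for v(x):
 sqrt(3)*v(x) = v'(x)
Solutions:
 v(x) = C1*exp(sqrt(3)*x)


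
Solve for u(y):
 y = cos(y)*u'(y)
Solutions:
 u(y) = C1 + Integral(y/cos(y), y)


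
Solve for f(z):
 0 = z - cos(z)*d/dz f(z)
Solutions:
 f(z) = C1 + Integral(z/cos(z), z)


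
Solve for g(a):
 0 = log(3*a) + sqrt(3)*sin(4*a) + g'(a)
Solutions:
 g(a) = C1 - a*log(a) - a*log(3) + a + sqrt(3)*cos(4*a)/4


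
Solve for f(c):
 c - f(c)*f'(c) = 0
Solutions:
 f(c) = -sqrt(C1 + c^2)
 f(c) = sqrt(C1 + c^2)


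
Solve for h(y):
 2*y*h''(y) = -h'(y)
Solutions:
 h(y) = C1 + C2*sqrt(y)


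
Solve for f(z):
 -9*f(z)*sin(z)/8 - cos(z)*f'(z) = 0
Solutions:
 f(z) = C1*cos(z)^(9/8)


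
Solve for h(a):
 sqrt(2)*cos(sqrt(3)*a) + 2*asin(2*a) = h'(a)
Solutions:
 h(a) = C1 + 2*a*asin(2*a) + sqrt(1 - 4*a^2) + sqrt(6)*sin(sqrt(3)*a)/3


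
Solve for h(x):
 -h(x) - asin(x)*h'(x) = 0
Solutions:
 h(x) = C1*exp(-Integral(1/asin(x), x))


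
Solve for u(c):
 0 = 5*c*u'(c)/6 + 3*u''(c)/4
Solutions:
 u(c) = C1 + C2*erf(sqrt(5)*c/3)


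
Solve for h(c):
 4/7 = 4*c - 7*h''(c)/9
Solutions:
 h(c) = C1 + C2*c + 6*c^3/7 - 18*c^2/49


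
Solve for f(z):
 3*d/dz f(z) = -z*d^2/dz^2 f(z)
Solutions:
 f(z) = C1 + C2/z^2


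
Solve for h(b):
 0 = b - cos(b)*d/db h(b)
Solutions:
 h(b) = C1 + Integral(b/cos(b), b)


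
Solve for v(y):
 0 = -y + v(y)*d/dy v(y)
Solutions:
 v(y) = -sqrt(C1 + y^2)
 v(y) = sqrt(C1 + y^2)


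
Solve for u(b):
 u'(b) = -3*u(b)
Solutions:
 u(b) = C1*exp(-3*b)


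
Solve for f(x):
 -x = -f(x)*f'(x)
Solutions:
 f(x) = -sqrt(C1 + x^2)
 f(x) = sqrt(C1 + x^2)


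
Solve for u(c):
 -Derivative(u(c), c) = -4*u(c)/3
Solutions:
 u(c) = C1*exp(4*c/3)


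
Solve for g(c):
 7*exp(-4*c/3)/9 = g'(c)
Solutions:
 g(c) = C1 - 7*exp(-4*c/3)/12


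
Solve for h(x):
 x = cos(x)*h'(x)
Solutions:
 h(x) = C1 + Integral(x/cos(x), x)


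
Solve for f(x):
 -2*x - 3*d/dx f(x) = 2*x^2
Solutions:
 f(x) = C1 - 2*x^3/9 - x^2/3


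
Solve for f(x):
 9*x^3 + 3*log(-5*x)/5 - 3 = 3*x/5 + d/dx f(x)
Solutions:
 f(x) = C1 + 9*x^4/4 - 3*x^2/10 + 3*x*log(-x)/5 + 3*x*(-6 + log(5))/5


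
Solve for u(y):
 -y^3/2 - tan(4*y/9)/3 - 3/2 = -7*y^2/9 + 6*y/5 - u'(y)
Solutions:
 u(y) = C1 + y^4/8 - 7*y^3/27 + 3*y^2/5 + 3*y/2 - 3*log(cos(4*y/9))/4


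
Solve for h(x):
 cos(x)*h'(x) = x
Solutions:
 h(x) = C1 + Integral(x/cos(x), x)


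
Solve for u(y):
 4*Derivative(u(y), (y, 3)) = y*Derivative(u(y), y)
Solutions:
 u(y) = C1 + Integral(C2*airyai(2^(1/3)*y/2) + C3*airybi(2^(1/3)*y/2), y)


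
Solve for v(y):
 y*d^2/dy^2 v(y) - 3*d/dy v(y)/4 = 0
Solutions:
 v(y) = C1 + C2*y^(7/4)


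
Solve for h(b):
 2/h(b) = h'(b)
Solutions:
 h(b) = -sqrt(C1 + 4*b)
 h(b) = sqrt(C1 + 4*b)


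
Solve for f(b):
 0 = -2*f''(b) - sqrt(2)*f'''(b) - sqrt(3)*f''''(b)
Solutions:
 f(b) = C1 + C2*b + (C3*sin(sqrt(6)*b*sqrt(-1 + 4*sqrt(3))/6) + C4*cos(sqrt(6)*b*sqrt(-1 + 4*sqrt(3))/6))*exp(-sqrt(6)*b/6)


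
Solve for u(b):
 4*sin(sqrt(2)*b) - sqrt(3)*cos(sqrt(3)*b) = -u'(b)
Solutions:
 u(b) = C1 + sin(sqrt(3)*b) + 2*sqrt(2)*cos(sqrt(2)*b)


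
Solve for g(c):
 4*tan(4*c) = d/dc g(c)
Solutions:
 g(c) = C1 - log(cos(4*c))


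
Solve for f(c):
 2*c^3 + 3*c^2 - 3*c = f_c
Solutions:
 f(c) = C1 + c^4/2 + c^3 - 3*c^2/2


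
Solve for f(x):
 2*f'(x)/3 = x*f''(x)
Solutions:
 f(x) = C1 + C2*x^(5/3)


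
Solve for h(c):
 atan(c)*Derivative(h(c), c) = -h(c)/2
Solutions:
 h(c) = C1*exp(-Integral(1/atan(c), c)/2)


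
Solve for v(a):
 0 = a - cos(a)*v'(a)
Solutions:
 v(a) = C1 + Integral(a/cos(a), a)


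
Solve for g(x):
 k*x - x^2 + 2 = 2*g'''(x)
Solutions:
 g(x) = C1 + C2*x + C3*x^2 + k*x^4/48 - x^5/120 + x^3/6


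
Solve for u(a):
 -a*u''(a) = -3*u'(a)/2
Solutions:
 u(a) = C1 + C2*a^(5/2)


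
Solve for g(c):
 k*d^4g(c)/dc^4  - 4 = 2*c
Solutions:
 g(c) = C1 + C2*c + C3*c^2 + C4*c^3 + c^5/(60*k) + c^4/(6*k)


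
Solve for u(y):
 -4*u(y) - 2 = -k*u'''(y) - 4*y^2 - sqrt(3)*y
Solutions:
 u(y) = C1*exp(2^(2/3)*y*(1/k)^(1/3)) + C2*exp(2^(2/3)*y*(-1 + sqrt(3)*I)*(1/k)^(1/3)/2) + C3*exp(-2^(2/3)*y*(1 + sqrt(3)*I)*(1/k)^(1/3)/2) + y^2 + sqrt(3)*y/4 - 1/2


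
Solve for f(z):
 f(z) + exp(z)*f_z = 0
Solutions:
 f(z) = C1*exp(exp(-z))


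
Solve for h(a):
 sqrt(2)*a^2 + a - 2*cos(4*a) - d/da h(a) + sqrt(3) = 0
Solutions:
 h(a) = C1 + sqrt(2)*a^3/3 + a^2/2 + sqrt(3)*a - sin(4*a)/2


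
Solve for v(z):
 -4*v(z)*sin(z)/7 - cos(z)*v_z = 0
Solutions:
 v(z) = C1*cos(z)^(4/7)


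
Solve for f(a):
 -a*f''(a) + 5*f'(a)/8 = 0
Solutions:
 f(a) = C1 + C2*a^(13/8)


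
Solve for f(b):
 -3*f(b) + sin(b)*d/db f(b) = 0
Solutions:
 f(b) = C1*(cos(b) - 1)^(3/2)/(cos(b) + 1)^(3/2)


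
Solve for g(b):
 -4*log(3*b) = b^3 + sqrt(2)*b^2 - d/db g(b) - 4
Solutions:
 g(b) = C1 + b^4/4 + sqrt(2)*b^3/3 + 4*b*log(b) - 8*b + b*log(81)


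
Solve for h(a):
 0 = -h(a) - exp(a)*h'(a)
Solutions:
 h(a) = C1*exp(exp(-a))


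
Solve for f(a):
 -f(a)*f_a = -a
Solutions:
 f(a) = -sqrt(C1 + a^2)
 f(a) = sqrt(C1 + a^2)


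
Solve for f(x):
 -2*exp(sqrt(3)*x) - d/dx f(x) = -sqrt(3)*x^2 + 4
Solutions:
 f(x) = C1 + sqrt(3)*x^3/3 - 4*x - 2*sqrt(3)*exp(sqrt(3)*x)/3


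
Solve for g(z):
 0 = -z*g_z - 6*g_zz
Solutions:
 g(z) = C1 + C2*erf(sqrt(3)*z/6)


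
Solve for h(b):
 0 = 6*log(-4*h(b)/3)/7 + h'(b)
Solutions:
 7*Integral(1/(log(-_y) - log(3) + 2*log(2)), (_y, h(b)))/6 = C1 - b


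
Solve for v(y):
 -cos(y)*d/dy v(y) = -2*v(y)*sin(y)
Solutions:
 v(y) = C1/cos(y)^2


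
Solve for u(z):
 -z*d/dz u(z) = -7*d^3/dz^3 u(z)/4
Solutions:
 u(z) = C1 + Integral(C2*airyai(14^(2/3)*z/7) + C3*airybi(14^(2/3)*z/7), z)


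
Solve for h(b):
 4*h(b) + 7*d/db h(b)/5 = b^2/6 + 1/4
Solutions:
 h(b) = C1*exp(-20*b/7) + b^2/24 - 7*b/240 + 349/4800


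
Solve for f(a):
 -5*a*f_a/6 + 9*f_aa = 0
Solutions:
 f(a) = C1 + C2*erfi(sqrt(15)*a/18)


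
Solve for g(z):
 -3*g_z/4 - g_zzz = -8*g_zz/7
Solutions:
 g(z) = C1 + (C2*sin(sqrt(83)*z/14) + C3*cos(sqrt(83)*z/14))*exp(4*z/7)


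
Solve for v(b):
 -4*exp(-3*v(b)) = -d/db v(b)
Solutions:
 v(b) = log(C1 + 12*b)/3
 v(b) = log((-3^(1/3) - 3^(5/6)*I)*(C1 + 4*b)^(1/3)/2)
 v(b) = log((-3^(1/3) + 3^(5/6)*I)*(C1 + 4*b)^(1/3)/2)


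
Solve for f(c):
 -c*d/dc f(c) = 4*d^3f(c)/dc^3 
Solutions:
 f(c) = C1 + Integral(C2*airyai(-2^(1/3)*c/2) + C3*airybi(-2^(1/3)*c/2), c)


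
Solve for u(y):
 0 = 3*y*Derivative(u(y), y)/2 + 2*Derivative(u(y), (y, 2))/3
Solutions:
 u(y) = C1 + C2*erf(3*sqrt(2)*y/4)


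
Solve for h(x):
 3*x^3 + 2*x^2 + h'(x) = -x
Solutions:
 h(x) = C1 - 3*x^4/4 - 2*x^3/3 - x^2/2


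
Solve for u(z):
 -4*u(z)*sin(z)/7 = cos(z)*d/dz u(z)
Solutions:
 u(z) = C1*cos(z)^(4/7)


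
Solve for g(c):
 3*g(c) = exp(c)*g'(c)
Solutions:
 g(c) = C1*exp(-3*exp(-c))


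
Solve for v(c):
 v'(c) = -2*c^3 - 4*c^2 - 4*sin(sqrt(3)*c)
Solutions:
 v(c) = C1 - c^4/2 - 4*c^3/3 + 4*sqrt(3)*cos(sqrt(3)*c)/3


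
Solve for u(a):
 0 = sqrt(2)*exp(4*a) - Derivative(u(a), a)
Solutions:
 u(a) = C1 + sqrt(2)*exp(4*a)/4


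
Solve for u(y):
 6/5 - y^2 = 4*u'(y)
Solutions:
 u(y) = C1 - y^3/12 + 3*y/10


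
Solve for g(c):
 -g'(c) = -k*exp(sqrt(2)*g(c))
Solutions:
 g(c) = sqrt(2)*(2*log(-1/(C1 + c*k)) - log(2))/4


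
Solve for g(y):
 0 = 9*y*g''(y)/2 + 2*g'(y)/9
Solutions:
 g(y) = C1 + C2*y^(77/81)


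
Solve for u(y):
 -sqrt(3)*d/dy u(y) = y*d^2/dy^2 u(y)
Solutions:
 u(y) = C1 + C2*y^(1 - sqrt(3))


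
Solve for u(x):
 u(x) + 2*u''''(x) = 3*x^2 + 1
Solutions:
 u(x) = 3*x^2 + (C1*sin(2^(1/4)*x/2) + C2*cos(2^(1/4)*x/2))*exp(-2^(1/4)*x/2) + (C3*sin(2^(1/4)*x/2) + C4*cos(2^(1/4)*x/2))*exp(2^(1/4)*x/2) + 1


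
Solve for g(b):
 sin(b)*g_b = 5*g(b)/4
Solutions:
 g(b) = C1*(cos(b) - 1)^(5/8)/(cos(b) + 1)^(5/8)


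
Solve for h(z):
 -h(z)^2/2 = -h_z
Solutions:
 h(z) = -2/(C1 + z)


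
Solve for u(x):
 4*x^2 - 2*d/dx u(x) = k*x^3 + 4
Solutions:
 u(x) = C1 - k*x^4/8 + 2*x^3/3 - 2*x


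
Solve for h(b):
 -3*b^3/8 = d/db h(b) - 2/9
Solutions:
 h(b) = C1 - 3*b^4/32 + 2*b/9


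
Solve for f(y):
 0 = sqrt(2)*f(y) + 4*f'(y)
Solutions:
 f(y) = C1*exp(-sqrt(2)*y/4)


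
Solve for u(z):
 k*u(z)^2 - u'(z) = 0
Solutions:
 u(z) = -1/(C1 + k*z)


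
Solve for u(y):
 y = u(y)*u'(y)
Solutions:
 u(y) = -sqrt(C1 + y^2)
 u(y) = sqrt(C1 + y^2)


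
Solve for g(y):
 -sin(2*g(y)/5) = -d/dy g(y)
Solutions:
 -y + 5*log(cos(2*g(y)/5) - 1)/4 - 5*log(cos(2*g(y)/5) + 1)/4 = C1


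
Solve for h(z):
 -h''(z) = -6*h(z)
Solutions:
 h(z) = C1*exp(-sqrt(6)*z) + C2*exp(sqrt(6)*z)


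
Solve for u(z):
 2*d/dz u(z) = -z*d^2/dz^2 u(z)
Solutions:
 u(z) = C1 + C2/z


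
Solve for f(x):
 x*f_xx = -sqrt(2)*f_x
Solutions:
 f(x) = C1 + C2*x^(1 - sqrt(2))


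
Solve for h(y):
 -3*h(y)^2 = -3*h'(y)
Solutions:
 h(y) = -1/(C1 + y)


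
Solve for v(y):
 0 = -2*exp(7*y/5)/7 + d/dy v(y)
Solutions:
 v(y) = C1 + 10*exp(7*y/5)/49


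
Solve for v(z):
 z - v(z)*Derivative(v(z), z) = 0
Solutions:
 v(z) = -sqrt(C1 + z^2)
 v(z) = sqrt(C1 + z^2)


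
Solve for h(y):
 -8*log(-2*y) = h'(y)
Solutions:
 h(y) = C1 - 8*y*log(-y) + 8*y*(1 - log(2))


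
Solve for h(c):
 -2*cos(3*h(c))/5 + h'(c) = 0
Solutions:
 -2*c/5 - log(sin(3*h(c)) - 1)/6 + log(sin(3*h(c)) + 1)/6 = C1


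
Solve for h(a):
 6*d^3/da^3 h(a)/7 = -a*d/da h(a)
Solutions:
 h(a) = C1 + Integral(C2*airyai(-6^(2/3)*7^(1/3)*a/6) + C3*airybi(-6^(2/3)*7^(1/3)*a/6), a)


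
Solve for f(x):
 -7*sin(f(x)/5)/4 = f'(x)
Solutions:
 7*x/4 + 5*log(cos(f(x)/5) - 1)/2 - 5*log(cos(f(x)/5) + 1)/2 = C1


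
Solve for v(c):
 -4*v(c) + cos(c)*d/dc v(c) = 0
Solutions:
 v(c) = C1*(sin(c)^2 + 2*sin(c) + 1)/(sin(c)^2 - 2*sin(c) + 1)


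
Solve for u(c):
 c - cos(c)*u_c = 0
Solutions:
 u(c) = C1 + Integral(c/cos(c), c)


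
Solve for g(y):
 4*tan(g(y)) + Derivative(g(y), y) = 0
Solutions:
 g(y) = pi - asin(C1*exp(-4*y))
 g(y) = asin(C1*exp(-4*y))


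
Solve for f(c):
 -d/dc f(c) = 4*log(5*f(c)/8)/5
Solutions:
 -5*Integral(1/(-log(_y) - log(5) + 3*log(2)), (_y, f(c)))/4 = C1 - c


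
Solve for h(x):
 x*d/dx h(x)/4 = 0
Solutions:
 h(x) = C1


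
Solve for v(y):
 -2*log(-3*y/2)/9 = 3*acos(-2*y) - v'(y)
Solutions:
 v(y) = C1 + 2*y*log(-y)/9 + 3*y*acos(-2*y) - 2*y/9 - 2*y*log(2)/9 + 2*y*log(3)/9 + 3*sqrt(1 - 4*y^2)/2


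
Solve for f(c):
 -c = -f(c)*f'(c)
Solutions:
 f(c) = -sqrt(C1 + c^2)
 f(c) = sqrt(C1 + c^2)


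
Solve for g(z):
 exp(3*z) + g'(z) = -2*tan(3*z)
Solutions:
 g(z) = C1 - exp(3*z)/3 + 2*log(cos(3*z))/3


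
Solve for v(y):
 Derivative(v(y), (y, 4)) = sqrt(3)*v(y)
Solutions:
 v(y) = C1*exp(-3^(1/8)*y) + C2*exp(3^(1/8)*y) + C3*sin(3^(1/8)*y) + C4*cos(3^(1/8)*y)


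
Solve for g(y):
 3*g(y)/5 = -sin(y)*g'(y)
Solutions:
 g(y) = C1*(cos(y) + 1)^(3/10)/(cos(y) - 1)^(3/10)


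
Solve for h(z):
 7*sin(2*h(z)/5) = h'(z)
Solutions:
 -7*z + 5*log(cos(2*h(z)/5) - 1)/4 - 5*log(cos(2*h(z)/5) + 1)/4 = C1


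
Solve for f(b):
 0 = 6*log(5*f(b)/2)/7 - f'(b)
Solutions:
 7*Integral(1/(-log(_y) - log(5) + log(2)), (_y, f(b)))/6 = C1 - b


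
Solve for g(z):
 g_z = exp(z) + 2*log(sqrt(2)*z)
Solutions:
 g(z) = C1 + 2*z*log(z) + z*(-2 + log(2)) + exp(z)


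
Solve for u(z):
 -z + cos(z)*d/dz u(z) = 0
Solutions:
 u(z) = C1 + Integral(z/cos(z), z)


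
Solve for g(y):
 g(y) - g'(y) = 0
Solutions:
 g(y) = C1*exp(y)


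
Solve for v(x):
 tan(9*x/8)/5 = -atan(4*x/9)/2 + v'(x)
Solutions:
 v(x) = C1 + x*atan(4*x/9)/2 - 9*log(16*x^2 + 81)/16 - 8*log(cos(9*x/8))/45


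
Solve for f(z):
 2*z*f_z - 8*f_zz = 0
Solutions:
 f(z) = C1 + C2*erfi(sqrt(2)*z/4)


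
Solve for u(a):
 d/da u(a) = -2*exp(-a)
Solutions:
 u(a) = C1 + 2*exp(-a)


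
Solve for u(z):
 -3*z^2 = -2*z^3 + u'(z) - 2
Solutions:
 u(z) = C1 + z^4/2 - z^3 + 2*z


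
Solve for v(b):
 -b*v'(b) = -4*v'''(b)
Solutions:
 v(b) = C1 + Integral(C2*airyai(2^(1/3)*b/2) + C3*airybi(2^(1/3)*b/2), b)


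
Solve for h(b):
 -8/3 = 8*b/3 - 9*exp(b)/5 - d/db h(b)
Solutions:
 h(b) = C1 + 4*b^2/3 + 8*b/3 - 9*exp(b)/5


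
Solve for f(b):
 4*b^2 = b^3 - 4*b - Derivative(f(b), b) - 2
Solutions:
 f(b) = C1 + b^4/4 - 4*b^3/3 - 2*b^2 - 2*b


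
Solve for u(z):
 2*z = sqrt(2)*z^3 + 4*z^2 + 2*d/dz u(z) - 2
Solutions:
 u(z) = C1 - sqrt(2)*z^4/8 - 2*z^3/3 + z^2/2 + z


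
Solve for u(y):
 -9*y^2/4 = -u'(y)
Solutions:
 u(y) = C1 + 3*y^3/4


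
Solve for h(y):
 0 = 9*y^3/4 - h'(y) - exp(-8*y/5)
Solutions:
 h(y) = C1 + 9*y^4/16 + 5*exp(-8*y/5)/8


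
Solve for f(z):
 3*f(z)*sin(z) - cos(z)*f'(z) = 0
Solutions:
 f(z) = C1/cos(z)^3


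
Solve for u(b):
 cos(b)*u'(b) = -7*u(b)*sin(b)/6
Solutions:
 u(b) = C1*cos(b)^(7/6)


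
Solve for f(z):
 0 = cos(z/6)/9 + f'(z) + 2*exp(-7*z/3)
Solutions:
 f(z) = C1 - 2*sin(z/6)/3 + 6*exp(-7*z/3)/7


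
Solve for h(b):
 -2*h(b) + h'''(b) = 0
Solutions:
 h(b) = C3*exp(2^(1/3)*b) + (C1*sin(2^(1/3)*sqrt(3)*b/2) + C2*cos(2^(1/3)*sqrt(3)*b/2))*exp(-2^(1/3)*b/2)


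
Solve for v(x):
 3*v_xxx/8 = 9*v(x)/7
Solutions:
 v(x) = C3*exp(2*3^(1/3)*7^(2/3)*x/7) + (C1*sin(3^(5/6)*7^(2/3)*x/7) + C2*cos(3^(5/6)*7^(2/3)*x/7))*exp(-3^(1/3)*7^(2/3)*x/7)


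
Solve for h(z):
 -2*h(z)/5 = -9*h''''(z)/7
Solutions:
 h(z) = C1*exp(-14^(1/4)*sqrt(3)*5^(3/4)*z/15) + C2*exp(14^(1/4)*sqrt(3)*5^(3/4)*z/15) + C3*sin(14^(1/4)*sqrt(3)*5^(3/4)*z/15) + C4*cos(14^(1/4)*sqrt(3)*5^(3/4)*z/15)


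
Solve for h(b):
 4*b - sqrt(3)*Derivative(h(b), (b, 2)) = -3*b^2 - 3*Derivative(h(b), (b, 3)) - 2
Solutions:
 h(b) = C1 + C2*b + C3*exp(sqrt(3)*b/3) + sqrt(3)*b^4/12 + b^3*(2*sqrt(3)/9 + 1) + b^2*(2 + 10*sqrt(3)/3)


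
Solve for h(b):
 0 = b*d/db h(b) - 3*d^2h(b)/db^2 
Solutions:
 h(b) = C1 + C2*erfi(sqrt(6)*b/6)


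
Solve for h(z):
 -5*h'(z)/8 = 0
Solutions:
 h(z) = C1


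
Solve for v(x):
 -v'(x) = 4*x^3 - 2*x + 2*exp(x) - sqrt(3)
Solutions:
 v(x) = C1 - x^4 + x^2 + sqrt(3)*x - 2*exp(x)


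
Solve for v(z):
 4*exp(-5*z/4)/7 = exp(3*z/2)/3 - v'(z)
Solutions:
 v(z) = C1 + 2*exp(3*z/2)/9 + 16*exp(-5*z/4)/35


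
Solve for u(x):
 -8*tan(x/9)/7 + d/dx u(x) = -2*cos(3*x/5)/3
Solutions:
 u(x) = C1 - 72*log(cos(x/9))/7 - 10*sin(3*x/5)/9


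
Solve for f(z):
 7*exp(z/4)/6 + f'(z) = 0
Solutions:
 f(z) = C1 - 14*exp(z/4)/3


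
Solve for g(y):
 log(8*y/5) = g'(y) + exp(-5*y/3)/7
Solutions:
 g(y) = C1 + y*log(y) + y*(-log(5) - 1 + 3*log(2)) + 3*exp(-5*y/3)/35


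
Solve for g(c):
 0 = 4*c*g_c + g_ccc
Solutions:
 g(c) = C1 + Integral(C2*airyai(-2^(2/3)*c) + C3*airybi(-2^(2/3)*c), c)


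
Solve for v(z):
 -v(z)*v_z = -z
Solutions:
 v(z) = -sqrt(C1 + z^2)
 v(z) = sqrt(C1 + z^2)


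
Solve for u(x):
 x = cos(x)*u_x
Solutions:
 u(x) = C1 + Integral(x/cos(x), x)


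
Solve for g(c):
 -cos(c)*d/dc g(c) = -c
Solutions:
 g(c) = C1 + Integral(c/cos(c), c)


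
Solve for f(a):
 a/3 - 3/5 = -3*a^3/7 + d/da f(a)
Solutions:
 f(a) = C1 + 3*a^4/28 + a^2/6 - 3*a/5


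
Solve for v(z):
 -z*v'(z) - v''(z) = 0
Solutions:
 v(z) = C1 + C2*erf(sqrt(2)*z/2)


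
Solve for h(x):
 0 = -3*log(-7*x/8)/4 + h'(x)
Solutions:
 h(x) = C1 + 3*x*log(-x)/4 + 3*x*(-3*log(2) - 1 + log(7))/4


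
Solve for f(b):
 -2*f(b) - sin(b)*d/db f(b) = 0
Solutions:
 f(b) = C1*(cos(b) + 1)/(cos(b) - 1)


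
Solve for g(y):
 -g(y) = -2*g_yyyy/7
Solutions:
 g(y) = C1*exp(-2^(3/4)*7^(1/4)*y/2) + C2*exp(2^(3/4)*7^(1/4)*y/2) + C3*sin(2^(3/4)*7^(1/4)*y/2) + C4*cos(2^(3/4)*7^(1/4)*y/2)


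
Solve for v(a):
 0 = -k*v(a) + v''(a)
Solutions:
 v(a) = C1*exp(-a*sqrt(k)) + C2*exp(a*sqrt(k))


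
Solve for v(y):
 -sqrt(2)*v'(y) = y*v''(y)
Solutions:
 v(y) = C1 + C2*y^(1 - sqrt(2))


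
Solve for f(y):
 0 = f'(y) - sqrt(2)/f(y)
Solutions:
 f(y) = -sqrt(C1 + 2*sqrt(2)*y)
 f(y) = sqrt(C1 + 2*sqrt(2)*y)


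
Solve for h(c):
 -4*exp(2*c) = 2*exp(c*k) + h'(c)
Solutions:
 h(c) = C1 - 2*exp(2*c) - 2*exp(c*k)/k


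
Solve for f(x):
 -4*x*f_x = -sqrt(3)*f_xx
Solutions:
 f(x) = C1 + C2*erfi(sqrt(2)*3^(3/4)*x/3)


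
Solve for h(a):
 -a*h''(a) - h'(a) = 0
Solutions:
 h(a) = C1 + C2*log(a)


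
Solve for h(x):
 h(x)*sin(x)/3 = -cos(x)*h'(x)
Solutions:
 h(x) = C1*cos(x)^(1/3)


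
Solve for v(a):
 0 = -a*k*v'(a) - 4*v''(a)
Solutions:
 v(a) = Piecewise((-sqrt(2)*sqrt(pi)*C1*erf(sqrt(2)*a*sqrt(k)/4)/sqrt(k) - C2, (k > 0) | (k < 0)), (-C1*a - C2, True))


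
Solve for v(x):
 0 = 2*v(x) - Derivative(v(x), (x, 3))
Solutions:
 v(x) = C3*exp(2^(1/3)*x) + (C1*sin(2^(1/3)*sqrt(3)*x/2) + C2*cos(2^(1/3)*sqrt(3)*x/2))*exp(-2^(1/3)*x/2)


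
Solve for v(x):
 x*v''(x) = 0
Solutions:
 v(x) = C1 + C2*x


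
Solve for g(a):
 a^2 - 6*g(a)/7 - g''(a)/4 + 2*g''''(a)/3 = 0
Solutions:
 g(a) = C1*exp(-sqrt(21)*a*sqrt(7 + sqrt(1841))/28) + C2*exp(sqrt(21)*a*sqrt(7 + sqrt(1841))/28) + C3*sin(sqrt(21)*a*sqrt(-7 + sqrt(1841))/28) + C4*cos(sqrt(21)*a*sqrt(-7 + sqrt(1841))/28) + 7*a^2/6 - 49/72


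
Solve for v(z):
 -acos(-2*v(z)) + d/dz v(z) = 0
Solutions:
 Integral(1/acos(-2*_y), (_y, v(z))) = C1 + z


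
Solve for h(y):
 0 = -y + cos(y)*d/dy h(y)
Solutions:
 h(y) = C1 + Integral(y/cos(y), y)


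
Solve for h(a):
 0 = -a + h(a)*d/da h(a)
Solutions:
 h(a) = -sqrt(C1 + a^2)
 h(a) = sqrt(C1 + a^2)


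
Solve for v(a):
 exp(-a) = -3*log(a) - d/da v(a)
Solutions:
 v(a) = C1 - 3*a*log(a) + 3*a + exp(-a)


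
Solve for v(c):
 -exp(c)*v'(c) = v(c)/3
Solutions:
 v(c) = C1*exp(exp(-c)/3)


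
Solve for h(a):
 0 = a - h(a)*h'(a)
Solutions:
 h(a) = -sqrt(C1 + a^2)
 h(a) = sqrt(C1 + a^2)


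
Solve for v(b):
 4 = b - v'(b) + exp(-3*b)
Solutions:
 v(b) = C1 + b^2/2 - 4*b - exp(-3*b)/3


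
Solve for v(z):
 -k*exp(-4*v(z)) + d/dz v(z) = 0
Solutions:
 v(z) = log(-I*(C1 + 4*k*z)^(1/4))
 v(z) = log(I*(C1 + 4*k*z)^(1/4))
 v(z) = log(-(C1 + 4*k*z)^(1/4))
 v(z) = log(C1 + 4*k*z)/4


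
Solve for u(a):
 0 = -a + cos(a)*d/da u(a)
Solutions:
 u(a) = C1 + Integral(a/cos(a), a)


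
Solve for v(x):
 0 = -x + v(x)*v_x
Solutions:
 v(x) = -sqrt(C1 + x^2)
 v(x) = sqrt(C1 + x^2)


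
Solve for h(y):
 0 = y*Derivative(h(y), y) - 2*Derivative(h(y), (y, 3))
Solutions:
 h(y) = C1 + Integral(C2*airyai(2^(2/3)*y/2) + C3*airybi(2^(2/3)*y/2), y)


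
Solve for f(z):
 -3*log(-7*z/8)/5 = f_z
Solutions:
 f(z) = C1 - 3*z*log(-z)/5 + 3*z*(-log(7) + 1 + 3*log(2))/5


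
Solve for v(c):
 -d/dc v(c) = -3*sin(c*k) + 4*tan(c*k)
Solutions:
 v(c) = C1 - 4*Piecewise((-log(cos(c*k))/k, Ne(k, 0)), (0, True)) + 3*Piecewise((-cos(c*k)/k, Ne(k, 0)), (0, True))


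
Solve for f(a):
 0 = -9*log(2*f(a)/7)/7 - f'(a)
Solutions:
 7*Integral(1/(log(_y) - log(7) + log(2)), (_y, f(a)))/9 = C1 - a
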